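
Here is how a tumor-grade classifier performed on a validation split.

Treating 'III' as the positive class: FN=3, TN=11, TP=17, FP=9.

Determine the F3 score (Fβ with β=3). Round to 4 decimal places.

Fβ = (1+β²)·TP / ((1+β²)·TP + β²·FN + FP), with β²=9
= 10·17 / (10·17 + 9·3 + 9) = 0.8252

0.8252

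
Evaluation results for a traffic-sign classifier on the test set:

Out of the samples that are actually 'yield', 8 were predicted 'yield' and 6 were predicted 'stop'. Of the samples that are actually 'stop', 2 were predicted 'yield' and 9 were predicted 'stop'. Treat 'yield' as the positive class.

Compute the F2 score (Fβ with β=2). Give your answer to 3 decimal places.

Fβ = (1+β²)·TP / ((1+β²)·TP + β²·FN + FP), with β²=4
= 5·8 / (5·8 + 4·6 + 2) = 0.606

0.606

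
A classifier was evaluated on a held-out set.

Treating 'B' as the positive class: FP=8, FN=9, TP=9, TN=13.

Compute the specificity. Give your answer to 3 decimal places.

Specificity = TN/(TN+FP) = 13/(13+8) = 0.619

0.619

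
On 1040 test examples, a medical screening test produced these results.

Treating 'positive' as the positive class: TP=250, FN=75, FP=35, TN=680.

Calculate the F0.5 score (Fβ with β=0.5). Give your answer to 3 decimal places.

Fβ = (1+β²)·TP / ((1+β²)·TP + β²·FN + FP), with β²=1/4
= 1.25·250 / (1.25·250 + 0.25·75 + 35) = 0.853

0.853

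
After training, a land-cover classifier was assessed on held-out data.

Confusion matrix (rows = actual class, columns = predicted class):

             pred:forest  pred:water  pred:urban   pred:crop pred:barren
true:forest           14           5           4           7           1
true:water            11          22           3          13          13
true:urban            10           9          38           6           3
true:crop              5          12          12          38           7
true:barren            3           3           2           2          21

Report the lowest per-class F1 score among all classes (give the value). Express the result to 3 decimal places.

0.378

Per-class F1 score (2·TP/(2·TP+FP+FN)):
  forest: TP=14, FP=11+10+5+3=29, FN=5+4+7+1=17 → 28/74 = 0.3784
  water: TP=22, FP=5+9+12+3=29, FN=11+3+13+13=40 → 44/113 = 0.3894
  urban: TP=38, FP=4+3+12+2=21, FN=10+9+6+3=28 → 76/125 = 0.6080
  crop: TP=38, FP=7+13+6+2=28, FN=5+12+12+7=36 → 76/140 = 0.5429
  barren: TP=21, FP=1+13+3+7=24, FN=3+3+2+2=10 → 42/76 = 0.5526
Lowest is class 'forest' with F1 score = 0.378.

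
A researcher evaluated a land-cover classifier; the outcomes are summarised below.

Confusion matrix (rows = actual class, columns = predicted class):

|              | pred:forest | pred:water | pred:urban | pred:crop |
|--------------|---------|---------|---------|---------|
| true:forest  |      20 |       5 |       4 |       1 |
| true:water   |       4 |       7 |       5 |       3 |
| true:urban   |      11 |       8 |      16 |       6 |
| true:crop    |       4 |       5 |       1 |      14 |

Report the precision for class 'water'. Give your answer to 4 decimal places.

0.2800

precision = TP/(TP+FP).
water: TP=7, FP=5+8+5=18 → 7/25 = 0.28000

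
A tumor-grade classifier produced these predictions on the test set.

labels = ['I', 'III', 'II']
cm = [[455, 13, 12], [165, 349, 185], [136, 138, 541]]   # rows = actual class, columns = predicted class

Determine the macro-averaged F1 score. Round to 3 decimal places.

Per-class F1 score (2·TP/(2·TP+FP+FN)):
  I: TP=455, FP=165+136=301, FN=13+12=25 → 910/1236 = 0.7362
  III: TP=349, FP=13+138=151, FN=165+185=350 → 698/1199 = 0.5822
  II: TP=541, FP=12+185=197, FN=136+138=274 → 1082/1553 = 0.6967
Macro-F1 score = mean = (0.7362 + 0.5822 + 0.6967) / 3 = 0.672

0.672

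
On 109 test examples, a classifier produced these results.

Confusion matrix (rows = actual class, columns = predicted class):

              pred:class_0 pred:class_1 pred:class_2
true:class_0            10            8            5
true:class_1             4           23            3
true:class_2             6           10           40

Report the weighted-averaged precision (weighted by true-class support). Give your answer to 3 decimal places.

Per-class precision (TP/(TP+FP)):
  class_0: TP=10, FP=4+6=10 → 10/20 = 0.5000
  class_1: TP=23, FP=8+10=18 → 23/41 = 0.5610
  class_2: TP=40, FP=5+3=8 → 40/48 = 0.8333
Weighted-precision = Σ (supportᵢ/N)·precisionᵢ with N=109: (23/109)·0.5000 + (30/109)·0.5610 + (56/109)·0.8333 = 0.688

0.688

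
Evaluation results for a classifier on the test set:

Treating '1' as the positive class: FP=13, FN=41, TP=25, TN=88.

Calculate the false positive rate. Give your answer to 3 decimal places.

FPR = FP/(FP+TN) = 13/(13+88) = 0.129

0.129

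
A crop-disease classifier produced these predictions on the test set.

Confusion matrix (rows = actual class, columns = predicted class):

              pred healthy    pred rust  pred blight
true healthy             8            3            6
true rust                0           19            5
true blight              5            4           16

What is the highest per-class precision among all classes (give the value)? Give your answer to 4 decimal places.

Per-class precision (TP/(TP+FP)):
  healthy: TP=8, FP=0+5=5 → 8/13 = 0.61538
  rust: TP=19, FP=3+4=7 → 19/26 = 0.73077
  blight: TP=16, FP=6+5=11 → 16/27 = 0.59259
Highest is class 'rust' with precision = 0.7308.

0.7308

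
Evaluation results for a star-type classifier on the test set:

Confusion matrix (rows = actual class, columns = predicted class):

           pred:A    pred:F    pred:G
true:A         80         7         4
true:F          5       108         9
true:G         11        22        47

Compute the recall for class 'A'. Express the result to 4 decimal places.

0.8791

recall = TP/(TP+FN).
A: TP=80, FN=7+4=11 → 80/91 = 0.87912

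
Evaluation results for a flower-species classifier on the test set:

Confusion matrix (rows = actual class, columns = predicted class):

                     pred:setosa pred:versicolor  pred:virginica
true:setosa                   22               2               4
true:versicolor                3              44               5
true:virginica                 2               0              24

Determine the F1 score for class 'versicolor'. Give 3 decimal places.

0.898

F1 score = 2·TP/(2·TP+FP+FN).
versicolor: TP=44, FP=2+0=2, FN=3+5=8 → 88/98 = 0.8980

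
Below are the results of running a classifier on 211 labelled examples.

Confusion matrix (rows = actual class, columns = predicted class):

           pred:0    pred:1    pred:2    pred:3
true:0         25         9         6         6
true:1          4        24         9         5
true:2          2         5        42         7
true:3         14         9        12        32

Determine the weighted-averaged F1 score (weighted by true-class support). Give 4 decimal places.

0.5792

Per-class F1 score (2·TP/(2·TP+FP+FN)):
  0: TP=25, FP=4+2+14=20, FN=9+6+6=21 → 50/91 = 0.54945
  1: TP=24, FP=9+5+9=23, FN=4+9+5=18 → 48/89 = 0.53933
  2: TP=42, FP=6+9+12=27, FN=2+5+7=14 → 84/125 = 0.67200
  3: TP=32, FP=6+5+7=18, FN=14+9+12=35 → 64/117 = 0.54701
Weighted-F1 score = Σ (supportᵢ/N)·F1 scoreᵢ with N=211: (46/211)·0.54945 + (42/211)·0.53933 + (56/211)·0.67200 + (67/211)·0.54701 = 0.5792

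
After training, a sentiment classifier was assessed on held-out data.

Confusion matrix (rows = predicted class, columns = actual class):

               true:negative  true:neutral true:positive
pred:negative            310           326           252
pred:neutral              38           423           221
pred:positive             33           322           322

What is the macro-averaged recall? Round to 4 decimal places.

Per-class recall (TP/(TP+FN)):
  negative: TP=310, FN=38+33=71 → 310/381 = 0.81365
  neutral: TP=423, FN=326+322=648 → 423/1071 = 0.39496
  positive: TP=322, FN=252+221=473 → 322/795 = 0.40503
Macro-recall = mean = (0.81365 + 0.39496 + 0.40503) / 3 = 0.5379

0.5379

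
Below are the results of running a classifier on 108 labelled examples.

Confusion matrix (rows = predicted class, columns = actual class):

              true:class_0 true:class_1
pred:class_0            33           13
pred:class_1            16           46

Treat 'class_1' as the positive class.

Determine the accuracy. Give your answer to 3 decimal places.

Accuracy = (TP+TN)/N = (46+33)/108 = 0.731

0.731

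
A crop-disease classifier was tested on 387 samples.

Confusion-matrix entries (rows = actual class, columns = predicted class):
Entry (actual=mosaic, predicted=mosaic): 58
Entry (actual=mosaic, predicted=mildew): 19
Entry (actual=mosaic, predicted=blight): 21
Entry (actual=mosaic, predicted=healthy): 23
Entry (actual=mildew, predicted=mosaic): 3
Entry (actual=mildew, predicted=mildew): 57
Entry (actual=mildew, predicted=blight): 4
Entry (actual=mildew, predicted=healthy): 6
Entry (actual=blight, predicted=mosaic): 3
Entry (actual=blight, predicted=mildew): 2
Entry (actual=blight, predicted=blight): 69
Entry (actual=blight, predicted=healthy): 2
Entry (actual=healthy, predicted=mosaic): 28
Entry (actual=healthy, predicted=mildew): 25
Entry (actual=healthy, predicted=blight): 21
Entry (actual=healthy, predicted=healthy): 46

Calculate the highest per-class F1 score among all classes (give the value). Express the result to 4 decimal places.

0.7225

Per-class F1 score (2·TP/(2·TP+FP+FN)):
  mosaic: TP=58, FP=3+3+28=34, FN=19+21+23=63 → 116/213 = 0.54460
  mildew: TP=57, FP=19+2+25=46, FN=3+4+6=13 → 114/173 = 0.65896
  blight: TP=69, FP=21+4+21=46, FN=3+2+2=7 → 138/191 = 0.72251
  healthy: TP=46, FP=23+6+2=31, FN=28+25+21=74 → 92/197 = 0.46701
Highest is class 'blight' with F1 score = 0.7225.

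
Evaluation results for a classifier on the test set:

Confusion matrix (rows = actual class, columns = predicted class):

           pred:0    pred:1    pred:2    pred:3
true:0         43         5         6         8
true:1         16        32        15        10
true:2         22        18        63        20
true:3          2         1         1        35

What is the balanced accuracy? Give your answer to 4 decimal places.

0.6354

Balanced accuracy = mean of per-class recall.
  0: recall = 43/62 = 0.69355
  1: recall = 32/73 = 0.43836
  2: recall = 63/123 = 0.51220
  3: recall = 35/39 = 0.89744
Mean = (0.69355 + 0.43836 + 0.51220 + 0.89744) / 4 = 0.6354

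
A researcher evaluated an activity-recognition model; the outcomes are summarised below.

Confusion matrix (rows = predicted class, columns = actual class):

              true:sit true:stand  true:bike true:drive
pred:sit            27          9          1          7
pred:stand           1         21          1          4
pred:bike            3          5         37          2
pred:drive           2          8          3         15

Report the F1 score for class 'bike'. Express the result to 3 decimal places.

0.831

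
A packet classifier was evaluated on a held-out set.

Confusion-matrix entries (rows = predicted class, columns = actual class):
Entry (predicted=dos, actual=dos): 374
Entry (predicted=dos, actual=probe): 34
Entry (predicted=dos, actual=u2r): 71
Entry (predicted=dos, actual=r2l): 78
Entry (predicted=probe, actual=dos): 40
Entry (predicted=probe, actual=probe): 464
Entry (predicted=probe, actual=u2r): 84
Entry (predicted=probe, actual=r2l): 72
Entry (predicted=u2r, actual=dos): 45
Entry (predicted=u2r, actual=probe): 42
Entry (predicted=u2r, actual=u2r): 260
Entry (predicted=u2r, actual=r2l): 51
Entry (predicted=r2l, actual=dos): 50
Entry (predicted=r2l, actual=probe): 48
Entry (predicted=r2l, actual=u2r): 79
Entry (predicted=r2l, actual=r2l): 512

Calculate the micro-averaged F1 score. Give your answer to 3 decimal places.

0.699

Micro-averaging pools counts across classes: ΣTP=1610, ΣFP=694, ΣFN=694.
Micro-F1 score = 2·TP/(2·TP+FP+FN) on pooled counts = 0.699 (equals overall accuracy in single-label multiclass).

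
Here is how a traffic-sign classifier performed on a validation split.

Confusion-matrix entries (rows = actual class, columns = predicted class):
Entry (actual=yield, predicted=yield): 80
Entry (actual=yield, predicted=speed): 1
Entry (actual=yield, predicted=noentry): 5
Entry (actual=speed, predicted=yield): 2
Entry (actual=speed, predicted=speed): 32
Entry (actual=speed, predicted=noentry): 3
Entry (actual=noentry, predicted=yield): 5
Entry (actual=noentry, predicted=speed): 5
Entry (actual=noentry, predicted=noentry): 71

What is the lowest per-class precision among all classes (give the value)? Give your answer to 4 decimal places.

0.8421

Per-class precision (TP/(TP+FP)):
  yield: TP=80, FP=2+5=7 → 80/87 = 0.91954
  speed: TP=32, FP=1+5=6 → 32/38 = 0.84211
  noentry: TP=71, FP=5+3=8 → 71/79 = 0.89873
Lowest is class 'speed' with precision = 0.8421.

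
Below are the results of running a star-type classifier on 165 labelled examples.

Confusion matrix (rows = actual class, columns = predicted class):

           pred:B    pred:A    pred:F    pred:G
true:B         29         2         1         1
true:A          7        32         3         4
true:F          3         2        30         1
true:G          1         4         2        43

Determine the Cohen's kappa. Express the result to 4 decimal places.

0.7483

Observed agreement pₒ = trace/N = 134/165 = 0.81212
Expected agreement pₑ = Σ (rowᵢ·colᵢ)/N² = (33·40 + 46·40 + 36·36 + 50·49)/165² = 0.25366
κ = (pₒ − pₑ)/(1 − pₑ) = (0.81212 − 0.25366)/(1 − 0.25366) = 0.7483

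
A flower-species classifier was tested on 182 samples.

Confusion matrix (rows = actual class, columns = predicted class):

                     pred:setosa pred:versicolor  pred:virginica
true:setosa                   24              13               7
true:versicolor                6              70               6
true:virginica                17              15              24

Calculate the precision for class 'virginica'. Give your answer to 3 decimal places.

0.649

One-vs-rest for 'virginica': TP = diagonal; FP = other classes predicted 'virginica'; FN = 'virginica' predicted as other.
precision = TP/(TP+FP).
virginica: TP=24, FP=7+6=13 → 24/37 = 0.6486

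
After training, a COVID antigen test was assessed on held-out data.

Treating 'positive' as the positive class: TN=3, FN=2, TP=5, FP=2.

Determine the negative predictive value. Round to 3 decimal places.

NPV = TN/(TN+FN) = 3/(3+2) = 0.600

0.600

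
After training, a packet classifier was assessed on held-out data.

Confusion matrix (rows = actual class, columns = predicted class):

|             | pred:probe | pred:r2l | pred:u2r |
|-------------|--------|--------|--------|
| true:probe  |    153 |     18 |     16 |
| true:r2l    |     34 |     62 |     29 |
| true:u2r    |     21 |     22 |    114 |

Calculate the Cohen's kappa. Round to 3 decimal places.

0.542

Observed agreement pₒ = trace/N = 329/469 = 0.7015
Expected agreement pₑ = Σ (rowᵢ·colᵢ)/N² = (187·208 + 125·102 + 157·159)/469² = 0.3483
κ = (pₒ − pₑ)/(1 − pₑ) = (0.7015 − 0.3483)/(1 − 0.3483) = 0.542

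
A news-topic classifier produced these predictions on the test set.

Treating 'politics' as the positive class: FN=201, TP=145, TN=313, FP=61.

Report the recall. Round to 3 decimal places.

Recall = TP/(TP+FN) = 145/(145+201) = 145/346 = 0.419

0.419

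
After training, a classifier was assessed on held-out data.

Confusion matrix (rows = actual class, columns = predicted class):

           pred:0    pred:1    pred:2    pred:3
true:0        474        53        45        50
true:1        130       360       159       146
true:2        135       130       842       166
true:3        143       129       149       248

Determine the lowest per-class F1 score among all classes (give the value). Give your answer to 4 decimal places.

Per-class F1 score (2·TP/(2·TP+FP+FN)):
  0: TP=474, FP=130+135+143=408, FN=53+45+50=148 → 948/1504 = 0.63032
  1: TP=360, FP=53+130+129=312, FN=130+159+146=435 → 720/1467 = 0.49080
  2: TP=842, FP=45+159+149=353, FN=135+130+166=431 → 1684/2468 = 0.68233
  3: TP=248, FP=50+146+166=362, FN=143+129+149=421 → 496/1279 = 0.38780
Lowest is class '3' with F1 score = 0.3878.

0.3878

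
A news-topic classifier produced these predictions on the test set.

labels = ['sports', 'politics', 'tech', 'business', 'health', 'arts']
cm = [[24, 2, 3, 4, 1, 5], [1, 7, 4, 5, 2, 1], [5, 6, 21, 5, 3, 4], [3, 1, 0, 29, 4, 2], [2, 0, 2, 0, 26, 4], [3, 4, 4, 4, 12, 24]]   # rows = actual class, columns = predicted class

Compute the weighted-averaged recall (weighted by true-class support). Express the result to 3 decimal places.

Per-class recall (TP/(TP+FN)):
  sports: TP=24, FN=2+3+4+1+5=15 → 24/39 = 0.6154
  politics: TP=7, FN=1+4+5+2+1=13 → 7/20 = 0.3500
  tech: TP=21, FN=5+6+5+3+4=23 → 21/44 = 0.4773
  business: TP=29, FN=3+1+0+4+2=10 → 29/39 = 0.7436
  health: TP=26, FN=2+0+2+0+4=8 → 26/34 = 0.7647
  arts: TP=24, FN=3+4+4+4+12=27 → 24/51 = 0.4706
Weighted-recall = Σ (supportᵢ/N)·recallᵢ with N=227: (39/227)·0.6154 + (20/227)·0.3500 + (44/227)·0.4773 + (39/227)·0.7436 + (34/227)·0.7647 + (51/227)·0.4706 = 0.577

0.577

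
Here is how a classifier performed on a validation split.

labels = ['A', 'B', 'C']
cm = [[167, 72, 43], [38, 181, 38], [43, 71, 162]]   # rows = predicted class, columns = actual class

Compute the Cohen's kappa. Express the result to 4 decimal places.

Observed agreement pₒ = trace/N = 510/815 = 0.62577
Expected agreement pₑ = Σ (rowᵢ·colᵢ)/N² = (248·282 + 324·257 + 243·276)/815² = 0.33162
κ = (pₒ − pₑ)/(1 − pₑ) = (0.62577 − 0.33162)/(1 − 0.33162) = 0.4401

0.4401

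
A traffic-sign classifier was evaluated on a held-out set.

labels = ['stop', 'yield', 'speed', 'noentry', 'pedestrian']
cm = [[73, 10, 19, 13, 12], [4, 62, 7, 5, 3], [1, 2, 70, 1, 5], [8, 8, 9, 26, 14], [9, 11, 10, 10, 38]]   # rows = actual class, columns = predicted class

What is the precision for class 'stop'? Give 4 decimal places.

One-vs-rest for 'stop': TP = diagonal; FP = other classes predicted 'stop'; FN = 'stop' predicted as other.
precision = TP/(TP+FP).
stop: TP=73, FP=4+1+8+9=22 → 73/95 = 0.76842

0.7684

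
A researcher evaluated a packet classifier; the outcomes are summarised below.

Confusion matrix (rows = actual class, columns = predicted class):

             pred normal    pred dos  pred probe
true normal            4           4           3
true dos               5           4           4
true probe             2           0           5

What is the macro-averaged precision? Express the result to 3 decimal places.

0.427

Per-class precision (TP/(TP+FP)):
  normal: TP=4, FP=5+2=7 → 4/11 = 0.3636
  dos: TP=4, FP=4+0=4 → 4/8 = 0.5000
  probe: TP=5, FP=3+4=7 → 5/12 = 0.4167
Macro-precision = mean = (0.3636 + 0.5000 + 0.4167) / 3 = 0.427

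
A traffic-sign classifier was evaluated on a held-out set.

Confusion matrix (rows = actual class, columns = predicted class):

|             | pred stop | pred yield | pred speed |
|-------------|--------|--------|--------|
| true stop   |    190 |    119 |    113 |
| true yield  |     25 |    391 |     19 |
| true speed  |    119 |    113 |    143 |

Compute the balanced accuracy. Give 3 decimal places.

Balanced accuracy = mean of per-class recall.
  stop: recall = 190/422 = 0.4502
  yield: recall = 391/435 = 0.8989
  speed: recall = 143/375 = 0.3813
Mean = (0.4502 + 0.8989 + 0.3813) / 3 = 0.577

0.577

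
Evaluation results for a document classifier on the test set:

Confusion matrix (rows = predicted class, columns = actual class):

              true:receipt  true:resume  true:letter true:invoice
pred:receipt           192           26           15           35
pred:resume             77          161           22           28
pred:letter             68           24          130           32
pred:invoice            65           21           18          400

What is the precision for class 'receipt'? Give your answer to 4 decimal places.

One-vs-rest for 'receipt': TP = diagonal; FP = other classes predicted 'receipt'; FN = 'receipt' predicted as other.
precision = TP/(TP+FP).
receipt: TP=192, FP=26+15+35=76 → 192/268 = 0.71642

0.7164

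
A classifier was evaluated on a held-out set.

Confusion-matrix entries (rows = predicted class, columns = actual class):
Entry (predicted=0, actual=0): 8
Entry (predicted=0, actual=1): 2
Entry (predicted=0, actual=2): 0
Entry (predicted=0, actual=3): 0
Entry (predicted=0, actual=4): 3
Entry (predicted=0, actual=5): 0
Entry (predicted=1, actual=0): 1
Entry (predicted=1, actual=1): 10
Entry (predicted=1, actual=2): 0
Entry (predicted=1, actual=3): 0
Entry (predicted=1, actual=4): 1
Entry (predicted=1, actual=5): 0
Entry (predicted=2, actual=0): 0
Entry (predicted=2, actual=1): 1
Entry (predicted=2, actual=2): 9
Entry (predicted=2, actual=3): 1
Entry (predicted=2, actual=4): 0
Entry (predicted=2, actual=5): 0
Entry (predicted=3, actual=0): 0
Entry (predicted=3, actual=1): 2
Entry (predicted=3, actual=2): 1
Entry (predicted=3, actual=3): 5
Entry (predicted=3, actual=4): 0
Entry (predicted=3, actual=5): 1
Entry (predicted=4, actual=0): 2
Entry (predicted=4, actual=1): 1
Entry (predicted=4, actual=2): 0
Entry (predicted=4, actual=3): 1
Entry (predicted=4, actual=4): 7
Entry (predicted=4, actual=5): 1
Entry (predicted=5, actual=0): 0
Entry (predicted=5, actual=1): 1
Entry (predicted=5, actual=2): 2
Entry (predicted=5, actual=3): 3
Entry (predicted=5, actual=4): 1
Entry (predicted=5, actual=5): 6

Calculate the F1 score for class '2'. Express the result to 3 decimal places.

Take TP from the diagonal, FP from the rest of the '2' prediction marginal, FN from the rest of the '2' actual marginal.
F1 score = 2·TP/(2·TP+FP+FN).
2: TP=9, FP=0+1+1+0+0=2, FN=0+0+1+0+2=3 → 18/23 = 0.7826

0.783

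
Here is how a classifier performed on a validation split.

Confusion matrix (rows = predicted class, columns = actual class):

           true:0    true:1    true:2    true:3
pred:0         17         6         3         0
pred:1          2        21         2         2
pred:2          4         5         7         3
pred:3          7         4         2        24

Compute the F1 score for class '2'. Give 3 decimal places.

0.424

Treat '2' as positive and all other classes as negative.
F1 score = 2·TP/(2·TP+FP+FN).
2: TP=7, FP=4+5+3=12, FN=3+2+2=7 → 14/33 = 0.4242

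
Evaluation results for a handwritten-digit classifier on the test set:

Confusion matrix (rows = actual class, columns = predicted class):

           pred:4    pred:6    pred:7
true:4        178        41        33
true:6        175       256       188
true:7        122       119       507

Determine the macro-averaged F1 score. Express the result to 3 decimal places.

Per-class F1 score (2·TP/(2·TP+FP+FN)):
  4: TP=178, FP=175+122=297, FN=41+33=74 → 356/727 = 0.4897
  6: TP=256, FP=41+119=160, FN=175+188=363 → 512/1035 = 0.4947
  7: TP=507, FP=33+188=221, FN=122+119=241 → 1014/1476 = 0.6870
Macro-F1 score = mean = (0.4897 + 0.4947 + 0.6870) / 3 = 0.557

0.557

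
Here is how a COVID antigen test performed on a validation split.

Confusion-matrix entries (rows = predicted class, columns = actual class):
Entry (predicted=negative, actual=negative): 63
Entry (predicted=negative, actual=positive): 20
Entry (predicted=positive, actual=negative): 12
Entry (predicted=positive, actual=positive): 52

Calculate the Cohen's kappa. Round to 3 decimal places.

0.563

Observed agreement pₒ = trace/N = 115/147 = 0.7823
Expected agreement pₑ = Σ (rowᵢ·colᵢ)/N² = (75·83 + 72·64)/147² = 0.5013
κ = (pₒ − pₑ)/(1 − pₑ) = (0.7823 − 0.5013)/(1 − 0.5013) = 0.563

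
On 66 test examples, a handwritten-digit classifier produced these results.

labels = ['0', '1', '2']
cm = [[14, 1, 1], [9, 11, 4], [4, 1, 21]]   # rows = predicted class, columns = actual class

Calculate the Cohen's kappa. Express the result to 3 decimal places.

0.550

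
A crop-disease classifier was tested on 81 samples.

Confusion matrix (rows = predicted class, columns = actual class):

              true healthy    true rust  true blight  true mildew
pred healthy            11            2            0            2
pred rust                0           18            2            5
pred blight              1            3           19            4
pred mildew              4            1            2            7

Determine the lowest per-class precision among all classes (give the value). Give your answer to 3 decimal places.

Per-class precision (TP/(TP+FP)):
  healthy: TP=11, FP=2+0+2=4 → 11/15 = 0.7333
  rust: TP=18, FP=0+2+5=7 → 18/25 = 0.7200
  blight: TP=19, FP=1+3+4=8 → 19/27 = 0.7037
  mildew: TP=7, FP=4+1+2=7 → 7/14 = 0.5000
Lowest is class 'mildew' with precision = 0.500.

0.500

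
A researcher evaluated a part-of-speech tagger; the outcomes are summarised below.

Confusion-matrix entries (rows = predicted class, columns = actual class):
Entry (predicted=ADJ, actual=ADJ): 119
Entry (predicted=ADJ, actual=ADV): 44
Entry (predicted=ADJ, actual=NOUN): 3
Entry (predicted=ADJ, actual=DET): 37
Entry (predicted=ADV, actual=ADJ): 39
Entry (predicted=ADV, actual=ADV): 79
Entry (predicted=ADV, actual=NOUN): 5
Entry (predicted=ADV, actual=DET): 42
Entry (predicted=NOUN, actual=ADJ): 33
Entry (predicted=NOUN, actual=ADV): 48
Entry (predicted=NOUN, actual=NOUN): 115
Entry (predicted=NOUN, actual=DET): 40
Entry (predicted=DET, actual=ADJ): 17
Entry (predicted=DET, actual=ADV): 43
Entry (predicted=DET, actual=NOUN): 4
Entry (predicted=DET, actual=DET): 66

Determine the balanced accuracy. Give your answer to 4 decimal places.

Balanced accuracy = mean of per-class recall.
  ADJ: recall = 119/208 = 0.57212
  ADV: recall = 79/214 = 0.36916
  NOUN: recall = 115/127 = 0.90551
  DET: recall = 66/185 = 0.35676
Mean = (0.57212 + 0.36916 + 0.90551 + 0.35676) / 4 = 0.5509

0.5509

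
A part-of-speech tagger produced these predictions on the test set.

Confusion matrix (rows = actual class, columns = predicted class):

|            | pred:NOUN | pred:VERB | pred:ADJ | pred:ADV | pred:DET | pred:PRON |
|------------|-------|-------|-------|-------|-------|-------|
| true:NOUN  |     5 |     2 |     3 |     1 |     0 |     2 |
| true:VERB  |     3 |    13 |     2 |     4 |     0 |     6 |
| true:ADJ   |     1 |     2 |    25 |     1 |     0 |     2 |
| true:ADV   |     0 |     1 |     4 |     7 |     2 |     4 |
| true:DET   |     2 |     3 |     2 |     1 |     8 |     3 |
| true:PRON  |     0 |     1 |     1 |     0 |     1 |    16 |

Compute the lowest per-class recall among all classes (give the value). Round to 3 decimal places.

0.385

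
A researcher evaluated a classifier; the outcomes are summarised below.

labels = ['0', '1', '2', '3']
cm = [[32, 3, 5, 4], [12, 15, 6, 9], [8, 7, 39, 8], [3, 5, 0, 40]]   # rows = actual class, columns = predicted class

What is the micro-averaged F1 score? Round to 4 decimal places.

0.6429

Micro-averaging pools counts across classes: ΣTP=126, ΣFP=70, ΣFN=70.
Micro-F1 score = 2·TP/(2·TP+FP+FN) on pooled counts = 0.6429 (equals overall accuracy in single-label multiclass).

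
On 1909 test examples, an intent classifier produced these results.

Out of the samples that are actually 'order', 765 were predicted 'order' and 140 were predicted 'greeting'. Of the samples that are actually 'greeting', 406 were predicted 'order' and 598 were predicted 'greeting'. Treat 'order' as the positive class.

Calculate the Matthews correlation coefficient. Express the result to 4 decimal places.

0.4521

MCC = (TP·TN − FP·FN) / √((TP+FP)(TP+FN)(TN+FP)(TN+FN))
Numerator = 765·598 − 406·140 = 400630
Denominator = √(1171·905·1004·738) = √785227586760 = 886130.6827
MCC = 400630 / 886130.6827 = 0.4521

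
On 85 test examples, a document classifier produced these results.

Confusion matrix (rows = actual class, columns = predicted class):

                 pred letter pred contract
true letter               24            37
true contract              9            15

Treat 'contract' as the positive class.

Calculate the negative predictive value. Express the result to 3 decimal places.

0.727

NPV = TN/(TN+FN) = 24/(24+9) = 0.727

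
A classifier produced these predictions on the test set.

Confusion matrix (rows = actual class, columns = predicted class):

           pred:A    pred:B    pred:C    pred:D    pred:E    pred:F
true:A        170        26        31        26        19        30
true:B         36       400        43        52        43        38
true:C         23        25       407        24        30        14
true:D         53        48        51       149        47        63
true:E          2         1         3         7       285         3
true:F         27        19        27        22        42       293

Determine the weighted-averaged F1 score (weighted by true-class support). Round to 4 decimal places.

Per-class F1 score (2·TP/(2·TP+FP+FN)):
  A: TP=170, FP=36+23+53+2+27=141, FN=26+31+26+19+30=132 → 340/613 = 0.55465
  B: TP=400, FP=26+25+48+1+19=119, FN=36+43+52+43+38=212 → 800/1131 = 0.70734
  C: TP=407, FP=31+43+51+3+27=155, FN=23+25+24+30+14=116 → 814/1085 = 0.75023
  D: TP=149, FP=26+52+24+7+22=131, FN=53+48+51+47+63=262 → 298/691 = 0.43126
  E: TP=285, FP=19+43+30+47+42=181, FN=2+1+3+7+3=16 → 570/767 = 0.74316
  F: TP=293, FP=30+38+14+63+3=148, FN=27+19+27+22+42=137 → 586/871 = 0.67279
Weighted-F1 score = Σ (supportᵢ/N)·F1 scoreᵢ with N=2579: (302/2579)·0.55465 + (612/2579)·0.70734 + (523/2579)·0.75023 + (411/2579)·0.43126 + (301/2579)·0.74316 + (430/2579)·0.67279 = 0.6526

0.6526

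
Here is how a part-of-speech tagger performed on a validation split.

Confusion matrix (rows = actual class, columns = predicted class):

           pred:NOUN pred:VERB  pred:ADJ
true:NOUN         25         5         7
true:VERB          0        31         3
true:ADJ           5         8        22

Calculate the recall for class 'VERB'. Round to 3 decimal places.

0.912

One-vs-rest for 'VERB': TP = diagonal; FP = other classes predicted 'VERB'; FN = 'VERB' predicted as other.
recall = TP/(TP+FN).
VERB: TP=31, FN=0+3=3 → 31/34 = 0.9118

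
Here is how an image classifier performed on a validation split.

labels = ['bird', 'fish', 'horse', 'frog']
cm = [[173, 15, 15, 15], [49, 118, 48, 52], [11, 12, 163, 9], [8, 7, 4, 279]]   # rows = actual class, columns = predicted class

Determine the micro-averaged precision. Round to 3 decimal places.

Micro-averaging pools counts across classes: ΣTP=733, ΣFP=245, ΣFN=245.
Micro-precision = TP/(TP+FP) on pooled counts = 0.749 (equals overall accuracy in single-label multiclass).

0.749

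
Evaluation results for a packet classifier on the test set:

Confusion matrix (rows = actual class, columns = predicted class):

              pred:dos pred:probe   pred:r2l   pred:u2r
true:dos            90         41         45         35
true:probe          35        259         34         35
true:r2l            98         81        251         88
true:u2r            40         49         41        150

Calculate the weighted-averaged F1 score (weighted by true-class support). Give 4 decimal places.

Per-class F1 score (2·TP/(2·TP+FP+FN)):
  dos: TP=90, FP=35+98+40=173, FN=41+45+35=121 → 180/474 = 0.37975
  probe: TP=259, FP=41+81+49=171, FN=35+34+35=104 → 518/793 = 0.65322
  r2l: TP=251, FP=45+34+41=120, FN=98+81+88=267 → 502/889 = 0.56468
  u2r: TP=150, FP=35+35+88=158, FN=40+49+41=130 → 300/588 = 0.51020
Weighted-F1 score = Σ (supportᵢ/N)·F1 scoreᵢ with N=1372: (211/1372)·0.37975 + (363/1372)·0.65322 + (518/1372)·0.56468 + (280/1372)·0.51020 = 0.5485

0.5485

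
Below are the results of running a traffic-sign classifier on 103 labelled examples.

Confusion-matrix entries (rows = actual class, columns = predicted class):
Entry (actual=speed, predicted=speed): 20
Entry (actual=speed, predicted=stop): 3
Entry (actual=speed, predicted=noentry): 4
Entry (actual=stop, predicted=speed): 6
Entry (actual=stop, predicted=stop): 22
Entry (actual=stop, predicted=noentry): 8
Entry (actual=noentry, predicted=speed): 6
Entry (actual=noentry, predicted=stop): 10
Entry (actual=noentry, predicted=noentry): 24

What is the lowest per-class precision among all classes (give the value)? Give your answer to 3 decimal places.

0.625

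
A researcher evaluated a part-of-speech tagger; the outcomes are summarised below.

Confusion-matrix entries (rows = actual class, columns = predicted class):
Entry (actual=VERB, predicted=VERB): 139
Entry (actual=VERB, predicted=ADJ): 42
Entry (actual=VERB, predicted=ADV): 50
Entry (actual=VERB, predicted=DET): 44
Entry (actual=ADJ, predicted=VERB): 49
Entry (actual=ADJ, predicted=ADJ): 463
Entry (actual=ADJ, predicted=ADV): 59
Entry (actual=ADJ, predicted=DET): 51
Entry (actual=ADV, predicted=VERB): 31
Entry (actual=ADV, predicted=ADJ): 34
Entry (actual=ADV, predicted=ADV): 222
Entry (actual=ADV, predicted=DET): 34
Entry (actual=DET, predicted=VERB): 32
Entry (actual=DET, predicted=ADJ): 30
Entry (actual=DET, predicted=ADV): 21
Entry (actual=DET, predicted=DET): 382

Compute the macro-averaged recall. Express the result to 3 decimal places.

0.691

Per-class recall (TP/(TP+FN)):
  VERB: TP=139, FN=42+50+44=136 → 139/275 = 0.5055
  ADJ: TP=463, FN=49+59+51=159 → 463/622 = 0.7444
  ADV: TP=222, FN=31+34+34=99 → 222/321 = 0.6916
  DET: TP=382, FN=32+30+21=83 → 382/465 = 0.8215
Macro-recall = mean = (0.5055 + 0.7444 + 0.6916 + 0.8215) / 4 = 0.691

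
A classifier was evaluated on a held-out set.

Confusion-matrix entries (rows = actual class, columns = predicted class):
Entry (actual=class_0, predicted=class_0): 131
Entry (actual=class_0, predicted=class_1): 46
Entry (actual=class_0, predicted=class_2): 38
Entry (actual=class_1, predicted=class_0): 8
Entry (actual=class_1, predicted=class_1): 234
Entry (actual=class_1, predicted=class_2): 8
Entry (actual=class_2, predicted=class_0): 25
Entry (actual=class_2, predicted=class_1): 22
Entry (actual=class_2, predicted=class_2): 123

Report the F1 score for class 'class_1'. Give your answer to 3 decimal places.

Take TP from the diagonal, FP from the rest of the 'class_1' prediction marginal, FN from the rest of the 'class_1' actual marginal.
F1 score = 2·TP/(2·TP+FP+FN).
class_1: TP=234, FP=46+22=68, FN=8+8=16 → 468/552 = 0.8478

0.848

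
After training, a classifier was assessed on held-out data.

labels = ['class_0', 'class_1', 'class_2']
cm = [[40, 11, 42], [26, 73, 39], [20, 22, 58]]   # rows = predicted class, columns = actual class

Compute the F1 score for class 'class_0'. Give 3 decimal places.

0.447

One-vs-rest for 'class_0': TP = diagonal; FP = other classes predicted 'class_0'; FN = 'class_0' predicted as other.
F1 score = 2·TP/(2·TP+FP+FN).
class_0: TP=40, FP=11+42=53, FN=26+20=46 → 80/179 = 0.4469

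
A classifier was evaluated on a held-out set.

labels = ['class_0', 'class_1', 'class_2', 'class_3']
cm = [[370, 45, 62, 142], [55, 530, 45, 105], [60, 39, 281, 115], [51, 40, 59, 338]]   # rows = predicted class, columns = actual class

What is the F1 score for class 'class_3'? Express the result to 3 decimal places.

F1 score = 2·TP/(2·TP+FP+FN).
class_3: TP=338, FP=51+40+59=150, FN=142+105+115=362 → 676/1188 = 0.5690

0.569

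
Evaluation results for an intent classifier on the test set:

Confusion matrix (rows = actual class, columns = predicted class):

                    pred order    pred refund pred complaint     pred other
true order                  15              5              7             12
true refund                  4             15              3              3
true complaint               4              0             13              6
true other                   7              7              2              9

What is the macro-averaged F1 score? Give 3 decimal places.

Per-class F1 score (2·TP/(2·TP+FP+FN)):
  order: TP=15, FP=4+4+7=15, FN=5+7+12=24 → 30/69 = 0.4348
  refund: TP=15, FP=5+0+7=12, FN=4+3+3=10 → 30/52 = 0.5769
  complaint: TP=13, FP=7+3+2=12, FN=4+0+6=10 → 26/48 = 0.5417
  other: TP=9, FP=12+3+6=21, FN=7+7+2=16 → 18/55 = 0.3273
Macro-F1 score = mean = (0.4348 + 0.5769 + 0.5417 + 0.3273) / 4 = 0.470

0.470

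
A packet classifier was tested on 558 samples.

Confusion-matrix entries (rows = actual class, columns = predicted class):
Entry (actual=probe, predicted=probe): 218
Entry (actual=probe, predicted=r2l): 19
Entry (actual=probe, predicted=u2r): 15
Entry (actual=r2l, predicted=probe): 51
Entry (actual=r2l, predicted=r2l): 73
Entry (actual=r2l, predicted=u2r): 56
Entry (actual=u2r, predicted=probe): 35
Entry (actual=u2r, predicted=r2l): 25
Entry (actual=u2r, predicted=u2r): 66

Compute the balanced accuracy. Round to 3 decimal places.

Balanced accuracy = mean of per-class recall.
  probe: recall = 218/252 = 0.8651
  r2l: recall = 73/180 = 0.4056
  u2r: recall = 66/126 = 0.5238
Mean = (0.8651 + 0.4056 + 0.5238) / 3 = 0.598

0.598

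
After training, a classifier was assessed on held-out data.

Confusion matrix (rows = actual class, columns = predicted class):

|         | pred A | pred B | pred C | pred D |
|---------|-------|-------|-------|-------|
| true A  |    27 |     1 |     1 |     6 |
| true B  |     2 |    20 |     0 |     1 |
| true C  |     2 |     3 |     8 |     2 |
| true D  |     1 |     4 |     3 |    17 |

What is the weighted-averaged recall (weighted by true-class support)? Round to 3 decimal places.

Per-class recall (TP/(TP+FN)):
  A: TP=27, FN=1+1+6=8 → 27/35 = 0.7714
  B: TP=20, FN=2+0+1=3 → 20/23 = 0.8696
  C: TP=8, FN=2+3+2=7 → 8/15 = 0.5333
  D: TP=17, FN=1+4+3=8 → 17/25 = 0.6800
Weighted-recall = Σ (supportᵢ/N)·recallᵢ with N=98: (35/98)·0.7714 + (23/98)·0.8696 + (15/98)·0.5333 + (25/98)·0.6800 = 0.735

0.735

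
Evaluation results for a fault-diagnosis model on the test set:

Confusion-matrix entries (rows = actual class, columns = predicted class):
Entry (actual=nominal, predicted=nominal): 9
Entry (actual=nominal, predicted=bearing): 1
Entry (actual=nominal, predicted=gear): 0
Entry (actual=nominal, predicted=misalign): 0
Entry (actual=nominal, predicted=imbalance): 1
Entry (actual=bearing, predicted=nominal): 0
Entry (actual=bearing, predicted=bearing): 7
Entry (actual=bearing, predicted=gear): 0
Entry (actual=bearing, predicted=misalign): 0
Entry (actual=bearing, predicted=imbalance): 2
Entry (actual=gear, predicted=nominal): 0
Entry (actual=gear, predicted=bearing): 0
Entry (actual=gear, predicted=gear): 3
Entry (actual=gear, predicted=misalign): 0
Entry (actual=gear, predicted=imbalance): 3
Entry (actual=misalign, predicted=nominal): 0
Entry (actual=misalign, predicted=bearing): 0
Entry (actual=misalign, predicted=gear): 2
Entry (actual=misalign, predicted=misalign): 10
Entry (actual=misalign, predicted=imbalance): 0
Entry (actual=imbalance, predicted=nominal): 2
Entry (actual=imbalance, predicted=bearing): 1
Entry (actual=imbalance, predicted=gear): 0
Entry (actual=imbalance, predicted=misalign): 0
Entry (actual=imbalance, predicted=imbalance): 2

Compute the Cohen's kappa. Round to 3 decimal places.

Observed agreement pₒ = trace/N = 31/43 = 0.7209
Expected agreement pₑ = Σ (rowᵢ·colᵢ)/N² = (11·11 + 9·9 + 6·5 + 12·10 + 5·8)/43² = 0.2120
κ = (pₒ − pₑ)/(1 − pₑ) = (0.7209 − 0.2120)/(1 − 0.2120) = 0.646

0.646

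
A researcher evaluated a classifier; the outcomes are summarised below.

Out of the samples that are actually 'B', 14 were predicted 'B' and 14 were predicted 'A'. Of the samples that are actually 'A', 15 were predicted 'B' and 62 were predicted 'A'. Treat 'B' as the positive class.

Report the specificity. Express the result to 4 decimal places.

Specificity = TN/(TN+FP) = 62/(62+15) = 0.8052

0.8052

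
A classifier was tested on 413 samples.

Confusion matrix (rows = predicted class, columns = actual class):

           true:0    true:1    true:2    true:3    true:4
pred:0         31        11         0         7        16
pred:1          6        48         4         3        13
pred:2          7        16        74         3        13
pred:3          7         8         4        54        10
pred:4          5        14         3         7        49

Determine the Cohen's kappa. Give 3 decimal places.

Observed agreement pₒ = trace/N = 256/413 = 0.6199
Expected agreement pₑ = Σ (rowᵢ·colᵢ)/N² = (56·65 + 97·74 + 85·113 + 74·83 + 101·78)/413² = 0.2019
κ = (pₒ − pₑ)/(1 − pₑ) = (0.6199 − 0.2019)/(1 − 0.2019) = 0.524

0.524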